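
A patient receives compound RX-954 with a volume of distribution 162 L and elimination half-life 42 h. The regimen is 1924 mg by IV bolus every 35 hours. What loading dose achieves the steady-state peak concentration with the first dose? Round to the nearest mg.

f = (1/2)^(35/42) ≈ 0.561231; accumulation ratio R = 1/(1−f) ≈ 2.27910.
Loading dose to hit Cmax,ss on first dose: D_load = D_maint·R ≈ 1924 × 2.27910 ≈ 4384.99 mg.

4385 mg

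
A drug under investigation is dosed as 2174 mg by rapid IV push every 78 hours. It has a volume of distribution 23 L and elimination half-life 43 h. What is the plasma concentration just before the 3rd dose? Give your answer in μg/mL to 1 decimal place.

f = (1/2)^(τ/t½) = (1/2)^(78/43) ≈ 0.2844.
C₀ = D/Vd = 2174/23 ≈ 94.522 μg/mL.
Before the 3rd dose, 2 doses have been given. Superposition: Cmin = C₀·(f + f²).
≈ 94.522 × (0.2844 + 0.0809) ≈ 94.522 × 0.3653 ≈ 34.529 μg/mL.

34.5 μg/mL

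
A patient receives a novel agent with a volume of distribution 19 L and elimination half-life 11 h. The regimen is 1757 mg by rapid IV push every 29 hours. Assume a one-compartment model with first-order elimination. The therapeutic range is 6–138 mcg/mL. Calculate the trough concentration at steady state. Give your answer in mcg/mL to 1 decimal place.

17.7 mcg/mL

k = ln2/t½ = ln2/11 ≈ 0.063013 h⁻¹; fraction remaining f = e^(−kτ) = e^(−0.063013×29) ≈ 0.1608.
At steady state, accumulation factor R = 1/(1 − e^(−kτ)) ≈ 1.1916.
Single-dose peak C₀ = D/Vd = 1757/19 ≈ 92.474 mcg/mL.
Cmax,ss = C₀/(1 − f) ≈ 92.474/0.8392 ≈ 110.193 mcg/mL.
One interval later, Cmin,ss = Cmax,ss·e^(−kτ) ≈ 110.193 × 0.1608 ≈ 17.719 mcg/mL.
Trough 17.7 mcg/mL vs MEC 6 mcg/mL: adequate.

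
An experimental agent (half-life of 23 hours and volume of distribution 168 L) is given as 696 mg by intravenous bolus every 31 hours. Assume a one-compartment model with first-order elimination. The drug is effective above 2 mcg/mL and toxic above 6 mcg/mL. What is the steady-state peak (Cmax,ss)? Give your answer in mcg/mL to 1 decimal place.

k = ln2/t½ = ln2/23 ≈ 0.030137 h⁻¹; fraction remaining f = e^(−kτ) = e^(−0.030137×31) ≈ 0.3929.
Accumulation ratio R = 1/(1 − f) ≈ 1/0.6071 ≈ 1.6472.
Each bolus raises the concentration by D/Vd = 696/168 ≈ 4.143 mcg/mL.
Steady-state peak Cmax,ss = C₀·R ≈ 4.143 × 1.6472 ≈ 6.824 mcg/mL.
Peak 6.8 mcg/mL vs MTC 6 mcg/mL: exceeds toxic threshold.

6.8 mcg/mL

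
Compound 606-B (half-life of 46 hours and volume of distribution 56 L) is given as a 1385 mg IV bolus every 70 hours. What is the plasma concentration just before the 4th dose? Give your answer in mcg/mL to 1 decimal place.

f = (1/2)^(τ/t½) = (1/2)^(70/46) ≈ 0.3483.
C₀ = D/Vd = 1385/56 ≈ 24.732 mcg/mL.
Before the 4th dose, 3 doses have been given. Superposition: Cmin = C₀·(f + f² + … + f^3).
≈ 24.732 × (0.3483 + 0.1213 + 0.0423) ≈ 24.732 × 0.5119 ≈ 12.660 mcg/mL.

12.7 mcg/mL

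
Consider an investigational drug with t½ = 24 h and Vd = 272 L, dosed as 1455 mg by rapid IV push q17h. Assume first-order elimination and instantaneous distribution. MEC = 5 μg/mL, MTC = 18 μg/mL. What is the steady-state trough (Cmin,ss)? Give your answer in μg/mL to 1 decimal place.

8.4 μg/mL

k = ln2/t½ = ln2/24 ≈ 0.028881 h⁻¹; fraction remaining f = e^(−kτ) = e^(−0.028881×17) ≈ 0.6120.
Accumulation ratio R = 1/(1 − f) ≈ 1/0.3880 ≈ 2.5773.
Each bolus raises the concentration by D/Vd = 1455/272 ≈ 5.349 μg/mL.
Cmax,ss = C₀/(1 − f) ≈ 5.349/0.3880 ≈ 13.786 μg/mL.
Steady-state trough Cmin,ss = Cmax,ss·f ≈ 13.786 × 0.6120 ≈ 8.437 μg/mL.
Trough 8.4 μg/mL vs MEC 5 μg/mL: adequate.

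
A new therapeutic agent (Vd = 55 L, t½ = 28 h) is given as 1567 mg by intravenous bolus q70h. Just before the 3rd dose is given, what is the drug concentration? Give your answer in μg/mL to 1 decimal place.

5.9 μg/mL

f = (1/2)^(τ/t½) = (1/2)^(70/28) ≈ 0.1768.
C₀ = D/Vd = 1567/55 ≈ 28.491 μg/mL.
Before the 3rd dose, 2 doses have been given. Superposition: Cmin = C₀·(f + f²).
≈ 28.491 × (0.1768 + 0.0313) ≈ 28.491 × 0.2081 ≈ 5.929 μg/mL.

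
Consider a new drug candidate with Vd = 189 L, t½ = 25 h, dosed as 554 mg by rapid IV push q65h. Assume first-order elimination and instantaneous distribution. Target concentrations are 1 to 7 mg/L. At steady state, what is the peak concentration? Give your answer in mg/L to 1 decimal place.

3.5 mg/L

τ/t½ = 65/25 ≈ 2.6, so fraction remaining f = (1/2)^(65/25) ≈ 0.1649.
At steady state, accumulation factor R = 1/(1 − e^(−kτ)) ≈ 1.1975.
Each bolus raises the concentration by D/Vd = 554/189 ≈ 2.931 mg/L.
Cmax,ss = C₀/(1 − f) ≈ 2.931/0.8351 ≈ 3.510 mg/L.
Peak 3.5 mg/L vs MTC 7 mg/L: below toxic threshold.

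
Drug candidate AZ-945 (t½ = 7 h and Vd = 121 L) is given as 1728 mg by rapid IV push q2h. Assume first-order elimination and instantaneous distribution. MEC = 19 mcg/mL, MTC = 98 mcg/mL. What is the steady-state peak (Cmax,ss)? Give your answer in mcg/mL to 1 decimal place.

79.5 mcg/mL

Over one 2-h interval, 2/7 ≈ 0.28571 half-lives elapse, leaving f ≈ 0.8203 of each dose.
Accumulation ratio R = 1/(1 − f) ≈ 1/0.1797 ≈ 5.5648.
Single-dose peak C₀ = D/Vd = 1728/121 ≈ 14.281 mcg/mL.
Steady-state peak Cmax,ss = C₀·R ≈ 14.281 × 5.5648 ≈ 79.471 mcg/mL.
Peak 79.5 mcg/mL vs MTC 98 mcg/mL: below toxic threshold.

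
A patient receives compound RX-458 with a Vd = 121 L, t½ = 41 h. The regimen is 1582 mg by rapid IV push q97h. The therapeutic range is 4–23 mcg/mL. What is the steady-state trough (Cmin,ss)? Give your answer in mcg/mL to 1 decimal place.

3.1 mcg/mL

τ/t½ = 97/41 ≈ 2.3659, so fraction remaining f = (1/2)^(97/41) ≈ 0.1940.
Single-dose peak C₀ = D/Vd = 1582/121 ≈ 13.074 mcg/mL.
Steady-state trough Cmin,ss = C₀·f/(1−f) ≈ 13.074 × 0.1940/0.8060 ≈ 3.147 mcg/mL.
Trough 3.1 mcg/mL vs MEC 4 mcg/mL: subtherapeutic.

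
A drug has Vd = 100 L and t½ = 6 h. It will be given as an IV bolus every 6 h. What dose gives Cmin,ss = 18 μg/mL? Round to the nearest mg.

1800 mg

τ/t½ = 6/6 ≈ 1, so f = (1/2)^(6/6) ≈ 0.500000.
Cmin,ss = (D/Vd)·f/(1−f), so D = Cmin,ss·Vd·(1−f)/f.
D = 18 × 100 × (1−f)/f ≈ 18 × 100 × 1.00000 ≈ 1800.00 mg.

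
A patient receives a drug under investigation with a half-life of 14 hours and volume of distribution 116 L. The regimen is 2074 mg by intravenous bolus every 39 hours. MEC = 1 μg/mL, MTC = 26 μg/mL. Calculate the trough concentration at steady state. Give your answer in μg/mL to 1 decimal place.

3.0 μg/mL

Over one 39-h interval, 39/14 ≈ 2.7857 half-lives elapse, leaving f ≈ 0.1450 of each dose.
Accumulation ratio R = 1/(1 − f) ≈ 1/0.8550 ≈ 1.1696.
Each bolus raises the concentration by D/Vd = 2074/116 ≈ 17.879 μg/mL.
Cmax,ss = C₀/(1 − f) ≈ 17.879/0.8550 ≈ 20.911 μg/mL.
One interval later, Cmin,ss = Cmax,ss·e^(−kτ) ≈ 20.911 × 0.1450 ≈ 3.032 μg/mL.
Trough 3.0 μg/mL vs MEC 1 μg/mL: adequate.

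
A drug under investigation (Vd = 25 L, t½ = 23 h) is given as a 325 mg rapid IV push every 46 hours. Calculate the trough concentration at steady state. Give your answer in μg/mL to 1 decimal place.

4.3 μg/mL

τ = 46 h = 2 half-lives, so f = (1/2)^2 = 0.25.
At steady state, R = 1/(1 − 0.25) = 4/3.
Single-dose peak C₀ = D/Vd = 325/25 = 13 μg/mL.
Steady-state peak Cmax,ss = C₀·R = 13 × 4/3 ≈ 17.333 μg/mL.
Steady-state trough Cmin,ss = Cmax,ss·f ≈ 17.333 × 0.25 ≈ 4.333 μg/mL.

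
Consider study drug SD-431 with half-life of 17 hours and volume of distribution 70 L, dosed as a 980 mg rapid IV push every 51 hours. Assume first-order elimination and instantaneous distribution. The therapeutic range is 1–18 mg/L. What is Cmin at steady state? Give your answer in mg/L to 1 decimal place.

2.0 mg/L

The dosing interval is 3 half-lives, so f = 2^(−3) = 0.125.
At steady state, R = 1/(1 − 0.125) = 8/7.
Single-dose peak C₀ = D/Vd = 980/70 = 14 mg/L.
Steady-state peak Cmax,ss = C₀·R = 14 × 8/7 ≈ 16.000 mg/L.
Steady-state trough Cmin,ss = Cmax,ss·f ≈ 16.000 × 0.125 ≈ 2.000 mg/L.
Trough 2.0 mg/L vs MEC 1 mg/L: adequate.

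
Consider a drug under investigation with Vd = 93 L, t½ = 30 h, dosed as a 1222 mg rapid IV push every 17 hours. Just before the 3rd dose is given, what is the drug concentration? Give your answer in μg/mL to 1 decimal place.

f = (1/2)^(τ/t½) = (1/2)^(17/30) ≈ 0.6752.
C₀ = D/Vd = 1222/93 ≈ 13.140 μg/mL.
Before the 3rd dose, 2 doses have been given. Superposition: Cmin = C₀·(f + f²).
≈ 13.140 × (0.6752 + 0.4559) ≈ 13.140 × 1.1311 ≈ 14.863 μg/mL.

14.9 μg/mL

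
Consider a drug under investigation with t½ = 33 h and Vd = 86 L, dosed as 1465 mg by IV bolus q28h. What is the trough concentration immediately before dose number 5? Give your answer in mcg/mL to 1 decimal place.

f = (1/2)^(τ/t½) = (1/2)^(28/33) ≈ 0.5554.
C₀ = D/Vd = 1465/86 ≈ 17.035 mcg/mL.
Before the 5th dose, 4 doses have been given. Superposition: Cmin = C₀·(f + f² + … + f^4).
≈ 17.035 × (0.5554 + 0.3085 + 0.1713 + 0.0952) ≈ 17.035 × 1.1304 ≈ 19.256 mcg/mL.

19.3 mcg/mL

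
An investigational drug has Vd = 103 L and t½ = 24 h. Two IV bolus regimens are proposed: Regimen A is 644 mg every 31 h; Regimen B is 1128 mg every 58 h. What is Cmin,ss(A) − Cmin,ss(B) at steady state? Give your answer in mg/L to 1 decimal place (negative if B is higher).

1.8 mg/L

Regimen A: f = (1/2)^(31/24) ≈ 0.4085; Cmin,ss = (644/103)·f/(1−f) ≈ 4.318 mg/L.
Regimen B: f = (1/2)^(58/24) ≈ 0.1873; Cmin,ss = (1128/103)·f/(1−f) ≈ 2.524 mg/L.
Difference ≈ 4.318 − 2.524 ≈ 1.794 mg/L.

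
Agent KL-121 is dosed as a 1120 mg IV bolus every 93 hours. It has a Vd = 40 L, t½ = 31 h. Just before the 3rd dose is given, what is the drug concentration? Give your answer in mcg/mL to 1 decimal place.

3.9 mcg/mL

f = (1/2)^(τ/t½) = (1/2)^(93/31) ≈ 0.1250.
C₀ = D/Vd = 1120/40 ≈ 28.000 mcg/mL.
Before the 3rd dose, 2 doses have been given. Superposition: Cmin = C₀·(f + f²).
≈ 28.000 × (0.1250 + 0.0156) ≈ 28.000 × 0.1406 ≈ 3.937 mcg/mL.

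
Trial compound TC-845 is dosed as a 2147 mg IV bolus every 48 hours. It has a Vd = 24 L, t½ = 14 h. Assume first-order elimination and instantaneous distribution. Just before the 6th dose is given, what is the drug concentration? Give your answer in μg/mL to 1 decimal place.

f = (1/2)^(τ/t½) = (1/2)^(48/14) ≈ 0.0929.
C₀ = D/Vd = 2147/24 ≈ 89.458 μg/mL.
Before the 6th dose, 5 doses have been given. Superposition: Cmin = C₀·(f + f² + … + f^5).
≈ 89.458 × (0.0929 + 0.0086 + 0.0008 + 0.0001 + 0.0000) ≈ 89.458 × 0.1024 ≈ 9.160 μg/mL.

9.2 μg/mL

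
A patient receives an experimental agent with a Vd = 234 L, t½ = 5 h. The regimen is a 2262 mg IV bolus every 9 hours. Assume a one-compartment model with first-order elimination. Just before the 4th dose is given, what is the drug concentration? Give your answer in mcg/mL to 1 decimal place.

3.8 mcg/mL

f = (1/2)^(τ/t½) = (1/2)^(9/5) ≈ 0.2872.
C₀ = D/Vd = 2262/234 ≈ 9.667 mcg/mL.
Before the 4th dose, 3 doses have been given. Superposition: Cmin = C₀·(f + f² + … + f^3).
≈ 9.667 × (0.2872 + 0.0825 + 0.0237) ≈ 9.667 × 0.3934 ≈ 3.803 mcg/mL.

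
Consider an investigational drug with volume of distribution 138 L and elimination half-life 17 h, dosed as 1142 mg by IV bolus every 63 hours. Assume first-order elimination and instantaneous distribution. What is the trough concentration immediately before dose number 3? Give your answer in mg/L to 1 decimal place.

0.7 mg/L

f = (1/2)^(τ/t½) = (1/2)^(63/17) ≈ 0.0766.
C₀ = D/Vd = 1142/138 ≈ 8.275 mg/L.
Before the 3rd dose, 2 doses have been given. Superposition: Cmin = C₀·(f + f²).
≈ 8.275 × (0.0766 + 0.0059) ≈ 8.275 × 0.0825 ≈ 0.683 mg/L.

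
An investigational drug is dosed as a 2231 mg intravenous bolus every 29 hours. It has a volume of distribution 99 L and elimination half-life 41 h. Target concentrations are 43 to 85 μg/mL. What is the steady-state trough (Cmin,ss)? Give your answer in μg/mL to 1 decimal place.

τ/t½ = 29/41 ≈ 0.70732, so fraction remaining f = (1/2)^(29/41) ≈ 0.6125.
Accumulation ratio R = 1/(1 − f) ≈ 1/0.3875 ≈ 2.5806.
Each bolus raises the concentration by D/Vd = 2231/99 ≈ 22.535 μg/mL.
Steady-state peak Cmax,ss = C₀·R ≈ 22.535 × 2.5806 ≈ 58.154 μg/mL.
One interval later, Cmin,ss = Cmax,ss·e^(−kτ) ≈ 58.154 × 0.6125 ≈ 35.619 μg/mL.
Trough 35.6 μg/mL vs MEC 43 μg/mL: subtherapeutic.

35.6 μg/mL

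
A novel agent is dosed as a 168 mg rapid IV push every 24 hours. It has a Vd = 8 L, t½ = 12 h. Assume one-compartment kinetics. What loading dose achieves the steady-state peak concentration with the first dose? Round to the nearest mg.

224 mg

f = (1/2)^(24/12) ≈ 0.250000; accumulation ratio R = 1/(1−f) ≈ 1.33333.
Loading dose to hit Cmax,ss on first dose: D_load = D_maint·R ≈ 168 × 1.33333 ≈ 224.00 mg.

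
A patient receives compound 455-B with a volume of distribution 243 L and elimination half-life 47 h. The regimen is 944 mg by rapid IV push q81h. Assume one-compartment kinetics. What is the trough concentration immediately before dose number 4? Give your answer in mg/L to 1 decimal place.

1.6 mg/L

f = (1/2)^(τ/t½) = (1/2)^(81/47) ≈ 0.3028.
C₀ = D/Vd = 944/243 ≈ 3.885 mg/L.
Before the 4th dose, 3 doses have been given. Superposition: Cmin = C₀·(f + f² + … + f^3).
≈ 3.885 × (0.3028 + 0.0917 + 0.0278) ≈ 3.885 × 0.4223 ≈ 1.641 mg/L.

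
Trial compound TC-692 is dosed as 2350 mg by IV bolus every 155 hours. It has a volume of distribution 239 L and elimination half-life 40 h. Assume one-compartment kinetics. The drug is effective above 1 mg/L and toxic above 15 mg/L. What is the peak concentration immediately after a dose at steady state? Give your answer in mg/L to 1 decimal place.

10.6 mg/L

τ/t½ = 155/40 ≈ 3.875, so fraction remaining f = (1/2)^(155/40) ≈ 0.0682.
Accumulation ratio R = 1/(1 − f) ≈ 1/0.9318 ≈ 1.0732.
Each bolus raises the concentration by D/Vd = 2350/239 ≈ 9.833 mg/L.
Steady-state peak Cmax,ss = C₀·R ≈ 9.833 × 1.0732 ≈ 10.553 mg/L.
Peak 10.6 mg/L vs MTC 15 mg/L: below toxic threshold.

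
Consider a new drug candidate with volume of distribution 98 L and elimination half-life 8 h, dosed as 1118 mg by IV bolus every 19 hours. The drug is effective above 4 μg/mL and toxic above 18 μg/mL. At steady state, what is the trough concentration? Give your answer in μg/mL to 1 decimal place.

τ/t½ = 19/8 ≈ 2.375, so fraction remaining f = (1/2)^(19/8) ≈ 0.1928.
Each bolus raises the concentration by D/Vd = 1118/98 ≈ 11.408 μg/mL.
Steady-state trough Cmin,ss = C₀·f/(1−f) ≈ 11.408 × 0.1928/0.8072 ≈ 2.725 μg/mL.
Trough 2.7 μg/mL vs MEC 4 μg/mL: subtherapeutic.

2.7 μg/mL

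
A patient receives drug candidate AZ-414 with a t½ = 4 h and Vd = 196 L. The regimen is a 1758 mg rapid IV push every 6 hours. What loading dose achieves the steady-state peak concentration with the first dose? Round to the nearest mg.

f = (1/2)^(6/4) ≈ 0.353553; accumulation ratio R = 1/(1−f) ≈ 1.54692.
Loading dose to hit Cmax,ss on first dose: D_load = D_maint·R ≈ 1758 × 1.54692 ≈ 2719.49 mg.

2719 mg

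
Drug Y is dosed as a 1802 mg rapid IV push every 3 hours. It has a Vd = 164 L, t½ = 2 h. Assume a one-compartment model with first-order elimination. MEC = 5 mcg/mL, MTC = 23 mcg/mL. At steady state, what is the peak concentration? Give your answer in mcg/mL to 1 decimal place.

Over one 3-h interval, 3/2 ≈ 1.5 half-lives elapse, leaving f ≈ 0.3536 of each dose.
Accumulation ratio R = 1/(1 − f) ≈ 1/0.6464 ≈ 1.5470.
Single-dose peak C₀ = D/Vd = 1802/164 ≈ 10.988 mcg/mL.
Steady-state peak Cmax,ss = C₀·R ≈ 10.988 × 1.5470 ≈ 16.998 mcg/mL.
Peak 17.0 mcg/mL vs MTC 23 mcg/mL: below toxic threshold.

17.0 mcg/mL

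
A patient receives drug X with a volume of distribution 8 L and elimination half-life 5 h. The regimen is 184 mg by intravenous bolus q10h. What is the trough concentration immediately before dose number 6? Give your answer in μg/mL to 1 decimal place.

7.7 μg/mL

f = (1/2)^(τ/t½) = (1/2)^(10/5) ≈ 0.2500.
C₀ = D/Vd = 184/8 ≈ 23.000 μg/mL.
Before the 6th dose, 5 doses have been given. Superposition: Cmin = C₀·(f + f² + … + f^5).
≈ 23.000 × (0.2500 + 0.0625 + 0.0156 + 0.0039 + 0.0010) ≈ 23.000 × 0.3330 ≈ 7.659 μg/mL.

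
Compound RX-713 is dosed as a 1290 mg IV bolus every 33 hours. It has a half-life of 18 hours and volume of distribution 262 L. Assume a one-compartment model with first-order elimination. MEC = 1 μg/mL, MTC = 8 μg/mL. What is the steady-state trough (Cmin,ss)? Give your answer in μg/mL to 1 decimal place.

Over one 33-h interval, 33/18 ≈ 1.8333 half-lives elapse, leaving f ≈ 0.2806 of each dose.
Each bolus raises the concentration by D/Vd = 1290/262 ≈ 4.924 μg/mL.
Steady-state trough Cmin,ss = C₀·f/(1−f) ≈ 4.924 × 0.2806/0.7194 ≈ 1.921 μg/mL.
Trough 1.9 μg/mL vs MEC 1 μg/mL: adequate.

1.9 μg/mL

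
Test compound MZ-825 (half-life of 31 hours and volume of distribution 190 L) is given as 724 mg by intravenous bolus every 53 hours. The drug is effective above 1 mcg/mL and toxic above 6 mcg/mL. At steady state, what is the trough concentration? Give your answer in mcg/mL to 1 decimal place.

k = ln2/t½ = ln2/31 ≈ 0.022360 h⁻¹; fraction remaining f = e^(−kτ) = e^(−0.022360×53) ≈ 0.3057.
Accumulation ratio R = 1/(1 − f) ≈ 1/0.6943 ≈ 1.4403.
Each bolus raises the concentration by D/Vd = 724/190 ≈ 3.811 mcg/mL.
Steady-state peak Cmax,ss = C₀·R ≈ 3.811 × 1.4403 ≈ 5.489 mcg/mL.
Steady-state trough Cmin,ss = Cmax,ss·f ≈ 5.489 × 0.3057 ≈ 1.678 mcg/mL.
Trough 1.7 mcg/mL vs MEC 1 mcg/mL: adequate.

1.7 mcg/mL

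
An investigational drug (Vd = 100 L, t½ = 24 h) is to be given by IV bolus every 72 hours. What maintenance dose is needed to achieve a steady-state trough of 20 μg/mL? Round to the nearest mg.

14000 mg

τ/t½ = 72/24 ≈ 3, so f = (1/2)^(72/24) ≈ 0.125000.
Cmin,ss = (D/Vd)·f/(1−f), so D = Cmin,ss·Vd·(1−f)/f.
D = 20 × 100 × (1−f)/f ≈ 20 × 100 × 7.00000 ≈ 14000.00 mg.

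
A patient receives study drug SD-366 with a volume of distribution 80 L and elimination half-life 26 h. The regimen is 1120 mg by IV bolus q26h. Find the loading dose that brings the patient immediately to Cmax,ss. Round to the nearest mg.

f = (1/2)^(26/26) ≈ 0.500000; accumulation ratio R = 1/(1−f) ≈ 2.00000.
Loading dose to hit Cmax,ss on first dose: D_load = D_maint·R ≈ 1120 × 2.00000 ≈ 2240.00 mg.

2240 mg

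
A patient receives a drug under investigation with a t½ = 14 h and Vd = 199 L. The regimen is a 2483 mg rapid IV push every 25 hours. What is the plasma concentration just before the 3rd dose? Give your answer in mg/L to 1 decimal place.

4.7 mg/L

f = (1/2)^(τ/t½) = (1/2)^(25/14) ≈ 0.2900.
C₀ = D/Vd = 2483/199 ≈ 12.477 mg/L.
Before the 3rd dose, 2 doses have been given. Superposition: Cmin = C₀·(f + f²).
≈ 12.477 × (0.2900 + 0.0841) ≈ 12.477 × 0.3741 ≈ 4.668 mg/L.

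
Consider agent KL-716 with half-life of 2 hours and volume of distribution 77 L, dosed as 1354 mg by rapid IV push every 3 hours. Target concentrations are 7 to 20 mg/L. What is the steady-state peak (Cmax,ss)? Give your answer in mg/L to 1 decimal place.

k = ln2/t½ = ln2/2 ≈ 0.346574 h⁻¹; fraction remaining f = e^(−kτ) = e^(−0.346574×3) ≈ 0.3536.
At steady state, accumulation factor R = 1/(1 − e^(−kτ)) ≈ 1.5470.
Each bolus raises the concentration by D/Vd = 1354/77 ≈ 17.584 mg/L.
Steady-state peak Cmax,ss = C₀·R ≈ 17.584 × 1.5470 ≈ 27.202 mg/L.
Peak 27.2 mg/L vs MTC 20 mg/L: exceeds toxic threshold.

27.2 mg/L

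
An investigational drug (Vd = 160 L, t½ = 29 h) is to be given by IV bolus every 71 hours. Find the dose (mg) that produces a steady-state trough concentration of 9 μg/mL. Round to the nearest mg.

τ/t½ = 71/29 ≈ 2.4483, so f = (1/2)^(71/29) ≈ 0.183230.
Cmin,ss = (D/Vd)·f/(1−f), so D = Cmin,ss·Vd·(1−f)/f.
D = 9 × 160 × (1−f)/f ≈ 9 × 160 × 4.45762 ≈ 6418.97 mg.

6419 mg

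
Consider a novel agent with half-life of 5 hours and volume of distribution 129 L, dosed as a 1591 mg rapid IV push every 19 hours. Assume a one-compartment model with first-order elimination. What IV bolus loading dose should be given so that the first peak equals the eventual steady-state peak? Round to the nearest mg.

f = (1/2)^(19/5) ≈ 0.071794; accumulation ratio R = 1/(1−f) ≈ 1.07735.
Loading dose to hit Cmax,ss on first dose: D_load = D_maint·R ≈ 1591 × 1.07735 ≈ 1714.06 mg.

1714 mg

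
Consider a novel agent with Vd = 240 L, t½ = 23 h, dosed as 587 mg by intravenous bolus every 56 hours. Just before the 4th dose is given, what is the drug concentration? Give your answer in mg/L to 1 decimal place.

0.6 mg/L

f = (1/2)^(τ/t½) = (1/2)^(56/23) ≈ 0.1850.
C₀ = D/Vd = 587/240 ≈ 2.446 mg/L.
Before the 4th dose, 3 doses have been given. Superposition: Cmin = C₀·(f + f² + … + f^3).
≈ 2.446 × (0.1850 + 0.0342 + 0.0063) ≈ 2.446 × 0.2255 ≈ 0.552 mg/L.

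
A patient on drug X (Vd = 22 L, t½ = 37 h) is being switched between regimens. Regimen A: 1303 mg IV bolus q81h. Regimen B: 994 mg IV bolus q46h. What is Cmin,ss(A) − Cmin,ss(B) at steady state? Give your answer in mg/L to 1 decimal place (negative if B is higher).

-16.4 mg/L

Regimen A: f = (1/2)^(81/37) ≈ 0.2193; Cmin,ss = (1303/22)·f/(1−f) ≈ 16.637 mg/L.
Regimen B: f = (1/2)^(46/37) ≈ 0.4224; Cmin,ss = (994/22)·f/(1−f) ≈ 33.042 mg/L.
Difference ≈ 16.637 − 33.042 ≈ -16.405 mg/L.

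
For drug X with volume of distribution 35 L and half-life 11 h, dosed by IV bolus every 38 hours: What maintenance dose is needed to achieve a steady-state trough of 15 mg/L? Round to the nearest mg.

5230 mg

τ/t½ = 38/11 ≈ 3.4545, so f = (1/2)^(38/11) ≈ 0.091218.
Cmin,ss = (D/Vd)·f/(1−f), so D = Cmin,ss·Vd·(1−f)/f.
D = 15 × 35 × (1−f)/f ≈ 15 × 35 × 9.96275 ≈ 5230.44 mg.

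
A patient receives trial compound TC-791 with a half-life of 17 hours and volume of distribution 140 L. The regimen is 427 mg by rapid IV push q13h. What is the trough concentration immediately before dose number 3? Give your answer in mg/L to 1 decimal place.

2.9 mg/L

f = (1/2)^(τ/t½) = (1/2)^(13/17) ≈ 0.5886.
C₀ = D/Vd = 427/140 ≈ 3.050 mg/L.
Before the 3rd dose, 2 doses have been given. Superposition: Cmin = C₀·(f + f²).
≈ 3.050 × (0.5886 + 0.3464) ≈ 3.050 × 0.9350 ≈ 2.852 mg/L.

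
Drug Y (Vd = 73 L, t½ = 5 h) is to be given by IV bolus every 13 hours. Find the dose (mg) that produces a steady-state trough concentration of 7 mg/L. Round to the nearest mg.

τ/t½ = 13/5 ≈ 2.6, so f = (1/2)^(13/5) ≈ 0.164938.
Cmin,ss = (D/Vd)·f/(1−f), so D = Cmin,ss·Vd·(1−f)/f.
D = 7 × 73 × (1−f)/f ≈ 7 × 73 × 5.06288 ≈ 2587.13 mg.

2587 mg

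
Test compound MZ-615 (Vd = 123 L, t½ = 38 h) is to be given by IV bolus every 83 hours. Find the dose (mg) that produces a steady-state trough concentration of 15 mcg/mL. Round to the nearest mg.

τ/t½ = 83/38 ≈ 2.1842, so f = (1/2)^(83/38) ≈ 0.220033.
Cmin,ss = (D/Vd)·f/(1−f), so D = Cmin,ss·Vd·(1−f)/f.
D = 15 × 123 × (1−f)/f ≈ 15 × 123 × 3.54477 ≈ 6540.10 mg.

6540 mg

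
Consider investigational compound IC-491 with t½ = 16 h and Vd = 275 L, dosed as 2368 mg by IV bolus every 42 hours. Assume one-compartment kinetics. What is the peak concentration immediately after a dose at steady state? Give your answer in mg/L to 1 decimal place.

Over one 42-h interval, 42/16 ≈ 2.625 half-lives elapse, leaving f ≈ 0.1621 of each dose.
Accumulation ratio R = 1/(1 − f) ≈ 1/0.8379 ≈ 1.1935.
Each bolus raises the concentration by D/Vd = 2368/275 ≈ 8.611 mg/L.
Steady-state peak Cmax,ss = C₀·R ≈ 8.611 × 1.1935 ≈ 10.277 mg/L.

10.3 mg/L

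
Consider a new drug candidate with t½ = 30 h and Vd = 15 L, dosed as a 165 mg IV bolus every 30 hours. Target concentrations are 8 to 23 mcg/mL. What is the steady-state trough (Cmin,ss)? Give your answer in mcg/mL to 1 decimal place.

The dosing interval is 1 half-life, so f = 2^(−1) = 0.5.
Accumulation ratio R = 1/(1 − f) = 1/0.5 = 2/1.
Single-dose peak C₀ = D/Vd = 165/15 = 11 mcg/mL.
Steady-state peak Cmax,ss = C₀·R = 11 × 2/1 ≈ 22.000 mcg/mL.
Steady-state trough Cmin,ss = Cmax,ss·f ≈ 22.000 × 0.5 ≈ 11.000 mcg/mL.
Trough 11.0 mcg/mL vs MEC 8 mcg/mL: adequate.

11.0 mcg/mL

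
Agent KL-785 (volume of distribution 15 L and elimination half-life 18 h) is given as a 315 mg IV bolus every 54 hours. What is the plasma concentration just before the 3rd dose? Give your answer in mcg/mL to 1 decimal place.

3.0 mcg/mL

f = (1/2)^(τ/t½) = (1/2)^(54/18) ≈ 0.1250.
C₀ = D/Vd = 315/15 ≈ 21.000 mcg/mL.
Before the 3rd dose, 2 doses have been given. Superposition: Cmin = C₀·(f + f²).
≈ 21.000 × (0.1250 + 0.0156) ≈ 21.000 × 0.1406 ≈ 2.953 mcg/mL.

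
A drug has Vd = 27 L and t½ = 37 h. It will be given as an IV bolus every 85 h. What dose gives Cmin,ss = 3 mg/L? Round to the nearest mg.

τ/t½ = 85/37 ≈ 2.2973, so f = (1/2)^(85/37) ≈ 0.203444.
Cmin,ss = (D/Vd)·f/(1−f), so D = Cmin,ss·Vd·(1−f)/f.
D = 3 × 27 × (1−f)/f ≈ 3 × 27 × 3.91536 ≈ 317.14 mg.

317 mg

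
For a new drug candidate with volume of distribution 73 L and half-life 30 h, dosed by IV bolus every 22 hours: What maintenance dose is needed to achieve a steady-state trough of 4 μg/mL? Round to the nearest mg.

193 mg

τ/t½ = 22/30 ≈ 0.73333, so f = (1/2)^(22/30) ≈ 0.601513.
Cmin,ss = (D/Vd)·f/(1−f), so D = Cmin,ss·Vd·(1−f)/f.
D = 4 × 73 × (1−f)/f ≈ 4 × 73 × 0.66247 ≈ 193.44 mg.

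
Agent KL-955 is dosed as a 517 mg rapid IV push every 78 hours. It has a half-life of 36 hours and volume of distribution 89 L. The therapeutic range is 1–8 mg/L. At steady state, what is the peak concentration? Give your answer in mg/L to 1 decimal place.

Over one 78-h interval, 78/36 ≈ 2.1667 half-lives elapse, leaving f ≈ 0.2227 of each dose.
Accumulation ratio R = 1/(1 − f) ≈ 1/0.7773 ≈ 1.2865.
Single-dose peak C₀ = D/Vd = 517/89 ≈ 5.809 mg/L.
Steady-state peak Cmax,ss = C₀·R ≈ 5.809 × 1.2865 ≈ 7.473 mg/L.
Peak 7.5 mg/L vs MTC 8 mg/L: below toxic threshold.

7.5 mg/L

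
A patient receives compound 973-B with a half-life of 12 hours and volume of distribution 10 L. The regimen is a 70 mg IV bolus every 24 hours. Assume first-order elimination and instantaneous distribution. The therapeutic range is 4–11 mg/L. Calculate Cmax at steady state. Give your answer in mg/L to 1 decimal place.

9.3 mg/L

The dosing interval is 2 half-lives, so f = 2^(−2) = 0.25.
At steady state, R = 1/(1 − 0.25) = 4/3.
Single-dose peak C₀ = D/Vd = 70/10 = 7 mg/L.
Steady-state peak Cmax,ss = C₀·R = 7 × 4/3 ≈ 9.333 mg/L.
Peak 9.3 mg/L vs MTC 11 mg/L: below toxic threshold.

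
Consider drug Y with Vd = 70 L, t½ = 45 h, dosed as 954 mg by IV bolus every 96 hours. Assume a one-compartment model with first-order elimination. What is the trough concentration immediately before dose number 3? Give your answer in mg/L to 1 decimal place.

f = (1/2)^(τ/t½) = (1/2)^(96/45) ≈ 0.2279.
C₀ = D/Vd = 954/70 ≈ 13.629 mg/L.
Before the 3rd dose, 2 doses have been given. Superposition: Cmin = C₀·(f + f²).
≈ 13.629 × (0.2279 + 0.0519) ≈ 13.629 × 0.2798 ≈ 3.813 mg/L.

3.8 mg/L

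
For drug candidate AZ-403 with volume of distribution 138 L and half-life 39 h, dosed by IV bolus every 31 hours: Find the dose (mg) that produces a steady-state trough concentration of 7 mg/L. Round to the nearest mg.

710 mg

τ/t½ = 31/39 ≈ 0.79487, so f = (1/2)^(31/39) ≈ 0.576394.
Cmin,ss = (D/Vd)·f/(1−f), so D = Cmin,ss·Vd·(1−f)/f.
D = 7 × 138 × (1−f)/f ≈ 7 × 138 × 0.73492 ≈ 709.93 mg.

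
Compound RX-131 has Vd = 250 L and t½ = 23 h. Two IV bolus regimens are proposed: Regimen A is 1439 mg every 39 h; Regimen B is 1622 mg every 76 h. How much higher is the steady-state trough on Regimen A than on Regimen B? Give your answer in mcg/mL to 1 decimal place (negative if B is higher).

Regimen A: f = (1/2)^(39/23) ≈ 0.3087; Cmin,ss = (1439/250)·f/(1−f) ≈ 2.570 mcg/mL.
Regimen B: f = (1/2)^(76/23) ≈ 0.1012; Cmin,ss = (1622/250)·f/(1−f) ≈ 0.731 mcg/mL.
Difference ≈ 2.570 − 0.731 ≈ 1.839 mcg/mL.

1.8 mcg/mL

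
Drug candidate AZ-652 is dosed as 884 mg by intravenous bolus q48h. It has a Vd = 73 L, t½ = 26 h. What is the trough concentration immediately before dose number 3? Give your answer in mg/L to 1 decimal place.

4.3 mg/L

f = (1/2)^(τ/t½) = (1/2)^(48/26) ≈ 0.2781.
C₀ = D/Vd = 884/73 ≈ 12.110 mg/L.
Before the 3rd dose, 2 doses have been given. Superposition: Cmin = C₀·(f + f²).
≈ 12.110 × (0.2781 + 0.0773) ≈ 12.110 × 0.3554 ≈ 4.304 mg/L.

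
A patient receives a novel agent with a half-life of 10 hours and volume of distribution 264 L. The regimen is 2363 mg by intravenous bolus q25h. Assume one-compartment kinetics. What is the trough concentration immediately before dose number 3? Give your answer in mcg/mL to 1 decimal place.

1.9 mcg/mL

f = (1/2)^(τ/t½) = (1/2)^(25/10) ≈ 0.1768.
C₀ = D/Vd = 2363/264 ≈ 8.951 mcg/mL.
Before the 3rd dose, 2 doses have been given. Superposition: Cmin = C₀·(f + f²).
≈ 8.951 × (0.1768 + 0.0313) ≈ 8.951 × 0.2081 ≈ 1.863 mcg/mL.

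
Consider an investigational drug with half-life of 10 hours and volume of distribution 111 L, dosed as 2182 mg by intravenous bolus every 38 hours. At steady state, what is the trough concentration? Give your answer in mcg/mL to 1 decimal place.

Over one 38-h interval, 38/10 ≈ 3.8 half-lives elapse, leaving f ≈ 0.0718 of each dose.
At steady state, accumulation factor R = 1/(1 − e^(−kτ)) ≈ 1.0774.
Single-dose peak C₀ = D/Vd = 2182/111 ≈ 19.658 mcg/mL.
Cmax,ss = C₀/(1 − f) ≈ 19.658/0.9282 ≈ 21.179 mcg/mL.
One interval later, Cmin,ss = Cmax,ss·e^(−kτ) ≈ 21.179 × 0.0718 ≈ 1.521 mcg/mL.

1.5 mcg/mL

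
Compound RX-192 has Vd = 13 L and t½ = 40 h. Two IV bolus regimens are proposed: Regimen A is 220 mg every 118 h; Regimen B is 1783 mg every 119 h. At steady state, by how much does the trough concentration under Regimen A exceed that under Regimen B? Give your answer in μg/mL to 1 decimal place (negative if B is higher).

Regimen A: f = (1/2)^(118/40) ≈ 0.1294; Cmin,ss = (220/13)·f/(1−f) ≈ 2.515 μg/mL.
Regimen B: f = (1/2)^(119/40) ≈ 0.1272; Cmin,ss = (1783/13)·f/(1−f) ≈ 19.989 μg/mL.
Difference ≈ 2.515 − 19.989 ≈ -17.474 μg/mL.

-17.5 μg/mL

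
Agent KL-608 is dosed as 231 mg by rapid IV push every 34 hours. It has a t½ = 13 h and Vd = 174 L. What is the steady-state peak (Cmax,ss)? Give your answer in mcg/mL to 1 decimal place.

k = ln2/t½ = ln2/13 ≈ 0.053319 h⁻¹; fraction remaining f = e^(−kτ) = e^(−0.053319×34) ≈ 0.1632.
Accumulation ratio R = 1/(1 − f) ≈ 1/0.8368 ≈ 1.1950.
Single-dose peak C₀ = D/Vd = 231/174 ≈ 1.328 mcg/mL.
Steady-state peak Cmax,ss = C₀·R ≈ 1.328 × 1.1950 ≈ 1.587 mcg/mL.

1.6 mcg/mL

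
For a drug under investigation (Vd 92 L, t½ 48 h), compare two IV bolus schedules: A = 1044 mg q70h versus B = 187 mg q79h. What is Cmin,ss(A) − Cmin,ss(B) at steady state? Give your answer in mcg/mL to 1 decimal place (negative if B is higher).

Regimen A: f = (1/2)^(70/48) ≈ 0.3639; Cmin,ss = (1044/92)·f/(1−f) ≈ 6.492 mcg/mL.
Regimen B: f = (1/2)^(79/48) ≈ 0.3196; Cmin,ss = (187/92)·f/(1−f) ≈ 0.955 mcg/mL.
Difference ≈ 6.492 − 0.955 ≈ 5.537 mcg/mL.

5.5 mcg/mL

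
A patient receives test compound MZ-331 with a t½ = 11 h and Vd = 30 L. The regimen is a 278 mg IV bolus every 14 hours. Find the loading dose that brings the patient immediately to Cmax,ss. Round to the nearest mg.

474 mg

f = (1/2)^(14/11) ≈ 0.413877; accumulation ratio R = 1/(1−f) ≈ 1.70613.
Loading dose to hit Cmax,ss on first dose: D_load = D_maint·R ≈ 278 × 1.70613 ≈ 474.30 mg.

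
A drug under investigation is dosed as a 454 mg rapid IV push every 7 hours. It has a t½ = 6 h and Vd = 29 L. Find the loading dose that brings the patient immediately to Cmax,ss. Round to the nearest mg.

f = (1/2)^(7/6) ≈ 0.445449; accumulation ratio R = 1/(1−f) ≈ 1.80326.
Loading dose to hit Cmax,ss on first dose: D_load = D_maint·R ≈ 454 × 1.80326 ≈ 818.68 mg.

819 mg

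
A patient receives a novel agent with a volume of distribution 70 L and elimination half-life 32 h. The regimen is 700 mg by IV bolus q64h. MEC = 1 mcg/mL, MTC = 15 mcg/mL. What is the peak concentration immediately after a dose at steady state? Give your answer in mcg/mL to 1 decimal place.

The dosing interval is 2 half-lives, so f = 2^(−2) = 0.25.
Accumulation ratio R = 1/(1 − f) = 1/0.75 = 4/3.
Single-dose peak C₀ = D/Vd = 700/70 = 10 mcg/mL.
Steady-state peak Cmax,ss = C₀·R = 10 × 4/3 ≈ 13.333 mcg/mL.
Peak 13.3 mcg/mL vs MTC 15 mcg/mL: below toxic threshold.

13.3 mcg/mL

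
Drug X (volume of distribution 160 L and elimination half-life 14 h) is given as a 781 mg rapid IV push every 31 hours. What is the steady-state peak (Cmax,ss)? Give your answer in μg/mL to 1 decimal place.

τ/t½ = 31/14 ≈ 2.2143, so fraction remaining f = (1/2)^(31/14) ≈ 0.2155.
At steady state, accumulation factor R = 1/(1 − e^(−kτ)) ≈ 1.2747.
Each bolus raises the concentration by D/Vd = 781/160 ≈ 4.881 μg/mL.
Steady-state peak Cmax,ss = C₀·R ≈ 4.881 × 1.2747 ≈ 6.222 μg/mL.

6.2 μg/mL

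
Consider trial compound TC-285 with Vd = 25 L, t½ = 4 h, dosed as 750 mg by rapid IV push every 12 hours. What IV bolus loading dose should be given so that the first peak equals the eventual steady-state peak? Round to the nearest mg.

857 mg

f = (1/2)^(12/4) ≈ 0.125000; accumulation ratio R = 1/(1−f) ≈ 1.14286.
Loading dose to hit Cmax,ss on first dose: D_load = D_maint·R ≈ 750 × 1.14286 ≈ 857.14 mg.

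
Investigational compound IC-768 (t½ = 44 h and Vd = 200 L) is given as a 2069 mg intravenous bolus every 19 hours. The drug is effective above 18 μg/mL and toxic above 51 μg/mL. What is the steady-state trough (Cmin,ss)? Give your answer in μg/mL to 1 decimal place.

29.6 μg/mL

τ/t½ = 19/44 ≈ 0.43182, so fraction remaining f = (1/2)^(19/44) ≈ 0.7413.
At steady state, accumulation factor R = 1/(1 − e^(−kτ)) ≈ 3.8655.
Single-dose peak C₀ = D/Vd = 2069/200 ≈ 10.345 μg/mL.
Steady-state peak Cmax,ss = C₀·R ≈ 10.345 × 3.8655 ≈ 39.989 μg/mL.
One interval later, Cmin,ss = Cmax,ss·e^(−kτ) ≈ 39.989 × 0.7413 ≈ 29.644 μg/mL.
Trough 29.6 μg/mL vs MEC 18 μg/mL: adequate.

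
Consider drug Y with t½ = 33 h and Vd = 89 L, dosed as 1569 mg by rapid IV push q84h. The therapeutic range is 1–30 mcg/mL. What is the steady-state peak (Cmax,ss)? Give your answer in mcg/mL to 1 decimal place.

Over one 84-h interval, 84/33 ≈ 2.5455 half-lives elapse, leaving f ≈ 0.1713 of each dose.
At steady state, accumulation factor R = 1/(1 − e^(−kτ)) ≈ 1.2067.
Each bolus raises the concentration by D/Vd = 1569/89 ≈ 17.629 mcg/mL.
Steady-state peak Cmax,ss = C₀·R ≈ 17.629 × 1.2067 ≈ 21.273 mcg/mL.
Peak 21.3 mcg/mL vs MTC 30 mcg/mL: below toxic threshold.

21.3 mcg/mL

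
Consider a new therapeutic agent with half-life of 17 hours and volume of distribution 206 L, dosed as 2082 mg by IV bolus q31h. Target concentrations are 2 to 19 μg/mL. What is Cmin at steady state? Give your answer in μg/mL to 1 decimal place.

Over one 31-h interval, 31/17 ≈ 1.8235 half-lives elapse, leaving f ≈ 0.2825 of each dose.
Accumulation ratio R = 1/(1 − f) ≈ 1/0.7175 ≈ 1.3937.
Each bolus raises the concentration by D/Vd = 2082/206 ≈ 10.107 μg/mL.
Steady-state peak Cmax,ss = C₀·R ≈ 10.107 × 1.3937 ≈ 14.086 μg/mL.
One interval later, Cmin,ss = Cmax,ss·e^(−kτ) ≈ 14.086 × 0.2825 ≈ 3.979 μg/mL.
Trough 4.0 μg/mL vs MEC 2 μg/mL: adequate.

4.0 μg/mL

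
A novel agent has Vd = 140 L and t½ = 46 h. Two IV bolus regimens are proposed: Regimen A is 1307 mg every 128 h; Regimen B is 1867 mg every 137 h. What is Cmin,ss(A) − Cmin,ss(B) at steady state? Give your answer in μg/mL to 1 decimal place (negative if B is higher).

-0.4 μg/mL

Regimen A: f = (1/2)^(128/46) ≈ 0.1453; Cmin,ss = (1307/140)·f/(1−f) ≈ 1.587 μg/mL.
Regimen B: f = (1/2)^(137/46) ≈ 0.1269; Cmin,ss = (1867/140)·f/(1−f) ≈ 1.938 μg/mL.
Difference ≈ 1.587 − 1.938 ≈ -0.351 μg/mL.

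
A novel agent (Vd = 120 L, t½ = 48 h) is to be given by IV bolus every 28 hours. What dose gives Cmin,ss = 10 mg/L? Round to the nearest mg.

598 mg

τ/t½ = 28/48 ≈ 0.58333, so f = (1/2)^(28/48) ≈ 0.667420.
Cmin,ss = (D/Vd)·f/(1−f), so D = Cmin,ss·Vd·(1−f)/f.
D = 10 × 120 × (1−f)/f ≈ 10 × 120 × 0.49831 ≈ 597.97 mg.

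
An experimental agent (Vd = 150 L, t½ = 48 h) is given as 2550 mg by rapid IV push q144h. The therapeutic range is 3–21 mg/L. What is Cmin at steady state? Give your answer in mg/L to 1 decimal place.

2.4 mg/L

The dosing interval is 3 half-lives, so f = 2^(−3) = 0.125.
Accumulation ratio R = 1/(1 − f) = 1/0.875 = 8/7.
Single-dose peak C₀ = D/Vd = 2550/150 = 17 mg/L.
Steady-state peak Cmax,ss = C₀·R = 17 × 8/7 ≈ 19.429 mg/L.
Steady-state trough Cmin,ss = Cmax,ss·f ≈ 19.429 × 0.125 ≈ 2.429 mg/L.
Trough 2.4 mg/L vs MEC 3 mg/L: subtherapeutic.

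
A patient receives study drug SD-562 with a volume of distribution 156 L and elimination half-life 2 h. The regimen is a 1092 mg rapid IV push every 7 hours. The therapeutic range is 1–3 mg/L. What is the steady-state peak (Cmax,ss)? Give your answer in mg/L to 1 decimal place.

7.7 mg/L

k = ln2/t½ = ln2/2 ≈ 0.346574 h⁻¹; fraction remaining f = e^(−kτ) = e^(−0.346574×7) ≈ 0.0884.
Accumulation ratio R = 1/(1 − f) ≈ 1/0.9116 ≈ 1.0970.
Single-dose peak C₀ = D/Vd = 1092/156 ≈ 7.000 mg/L.
Steady-state peak Cmax,ss = C₀·R ≈ 7.000 × 1.0970 ≈ 7.679 mg/L.
Peak 7.7 mg/L vs MTC 3 mg/L: exceeds toxic threshold.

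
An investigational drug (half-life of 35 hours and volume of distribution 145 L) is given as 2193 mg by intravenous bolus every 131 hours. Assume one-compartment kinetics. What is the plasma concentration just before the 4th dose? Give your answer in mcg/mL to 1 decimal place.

f = (1/2)^(τ/t½) = (1/2)^(131/35) ≈ 0.0747.
C₀ = D/Vd = 2193/145 ≈ 15.124 mcg/mL.
Before the 4th dose, 3 doses have been given. Superposition: Cmin = C₀·(f + f² + … + f^3).
≈ 15.124 × (0.0747 + 0.0056 + 0.0004) ≈ 15.124 × 0.0807 ≈ 1.221 mcg/mL.

1.2 mcg/mL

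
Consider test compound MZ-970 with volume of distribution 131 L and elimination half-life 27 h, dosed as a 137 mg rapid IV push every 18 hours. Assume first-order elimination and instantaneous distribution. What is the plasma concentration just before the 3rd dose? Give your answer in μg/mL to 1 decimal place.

1.1 μg/mL

f = (1/2)^(τ/t½) = (1/2)^(18/27) ≈ 0.6300.
C₀ = D/Vd = 137/131 ≈ 1.046 μg/mL.
Before the 3rd dose, 2 doses have been given. Superposition: Cmin = C₀·(f + f²).
≈ 1.046 × (0.6300 + 0.3969) ≈ 1.046 × 1.0269 ≈ 1.074 μg/mL.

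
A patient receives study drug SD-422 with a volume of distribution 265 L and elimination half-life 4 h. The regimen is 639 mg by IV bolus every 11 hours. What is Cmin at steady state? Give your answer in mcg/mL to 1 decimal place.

τ/t½ = 11/4 ≈ 2.75, so fraction remaining f = (1/2)^(11/4) ≈ 0.1487.
Single-dose peak C₀ = D/Vd = 639/265 ≈ 2.411 mcg/mL.
Steady-state trough Cmin,ss = C₀·f/(1−f) ≈ 2.411 × 0.1487/0.8513 ≈ 0.421 mcg/mL.

0.4 mcg/mL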